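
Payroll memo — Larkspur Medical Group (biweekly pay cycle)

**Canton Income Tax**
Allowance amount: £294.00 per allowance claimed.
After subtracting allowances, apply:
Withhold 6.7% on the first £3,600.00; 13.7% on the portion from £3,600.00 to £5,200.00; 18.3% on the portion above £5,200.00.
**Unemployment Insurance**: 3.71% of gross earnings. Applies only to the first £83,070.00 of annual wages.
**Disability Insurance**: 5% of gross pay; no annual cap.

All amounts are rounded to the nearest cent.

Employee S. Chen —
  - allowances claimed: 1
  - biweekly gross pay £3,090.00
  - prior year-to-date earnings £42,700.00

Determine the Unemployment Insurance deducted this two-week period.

£114.64

Unemployment Insurance: 3.71% × £3,090.00 = £114.64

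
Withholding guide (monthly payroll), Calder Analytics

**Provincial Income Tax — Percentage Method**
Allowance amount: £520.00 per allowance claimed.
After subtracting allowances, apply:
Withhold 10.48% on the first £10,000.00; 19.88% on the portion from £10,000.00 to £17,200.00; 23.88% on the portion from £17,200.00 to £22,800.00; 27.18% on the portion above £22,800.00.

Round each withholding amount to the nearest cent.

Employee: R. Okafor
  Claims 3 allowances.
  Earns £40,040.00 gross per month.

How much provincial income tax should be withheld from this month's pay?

Provincial Income Tax: taxable = £40,040.00 − 3×£520.00 = £38,480.00
  £3,816.64 + 27.18% × (£38,480.00 − £22,800.00) = £3,816.64 + 27.18% × £15,680.00 = £8,078.46

£8,078.46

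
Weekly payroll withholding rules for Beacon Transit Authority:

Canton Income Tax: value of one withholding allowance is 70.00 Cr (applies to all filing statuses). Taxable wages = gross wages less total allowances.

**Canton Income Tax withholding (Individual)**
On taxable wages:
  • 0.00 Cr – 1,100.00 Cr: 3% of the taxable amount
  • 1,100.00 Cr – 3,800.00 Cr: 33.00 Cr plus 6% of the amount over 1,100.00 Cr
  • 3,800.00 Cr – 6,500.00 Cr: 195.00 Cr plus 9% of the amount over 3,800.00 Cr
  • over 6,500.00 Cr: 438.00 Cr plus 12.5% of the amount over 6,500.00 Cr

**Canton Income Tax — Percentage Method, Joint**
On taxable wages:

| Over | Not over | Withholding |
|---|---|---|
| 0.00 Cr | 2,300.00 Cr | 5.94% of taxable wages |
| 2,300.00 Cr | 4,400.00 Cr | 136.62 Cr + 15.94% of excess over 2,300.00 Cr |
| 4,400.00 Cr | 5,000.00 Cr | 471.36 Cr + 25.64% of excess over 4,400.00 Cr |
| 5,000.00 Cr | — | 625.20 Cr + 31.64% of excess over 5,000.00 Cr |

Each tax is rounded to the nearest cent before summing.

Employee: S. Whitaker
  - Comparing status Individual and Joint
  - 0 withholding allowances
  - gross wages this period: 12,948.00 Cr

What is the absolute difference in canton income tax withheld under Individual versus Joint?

Canton Income Tax (Individual): taxable = 12,948.00 Cr
  438.00 Cr + 12.5% × (12,948.00 Cr − 6,500.00 Cr) = 438.00 Cr + 12.5% × 6,448.00 Cr = 1,244.00 Cr
Canton Income Tax (Joint): taxable = 12,948.00 Cr
  625.20 Cr + 31.64% × (12,948.00 Cr − 5,000.00 Cr) = 625.20 Cr + 31.64% × 7,948.00 Cr = 3,139.95 Cr
Difference: |1,244.00 Cr − 3,139.95 Cr| = 1,895.95 Cr (higher under Joint)

1,895.95 Cr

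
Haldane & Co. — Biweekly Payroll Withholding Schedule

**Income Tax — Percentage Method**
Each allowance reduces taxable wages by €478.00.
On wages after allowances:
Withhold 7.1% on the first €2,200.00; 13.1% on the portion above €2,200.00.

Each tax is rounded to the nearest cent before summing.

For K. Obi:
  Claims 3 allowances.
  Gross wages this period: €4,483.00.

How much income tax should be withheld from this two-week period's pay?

Income Tax: taxable = €4,483.00 − 3×€478.00 = €3,049.00
  €156.20 + 13.1% × (€3,049.00 − €2,200.00) = €156.20 + 13.1% × €849.00 = €267.42

€267.42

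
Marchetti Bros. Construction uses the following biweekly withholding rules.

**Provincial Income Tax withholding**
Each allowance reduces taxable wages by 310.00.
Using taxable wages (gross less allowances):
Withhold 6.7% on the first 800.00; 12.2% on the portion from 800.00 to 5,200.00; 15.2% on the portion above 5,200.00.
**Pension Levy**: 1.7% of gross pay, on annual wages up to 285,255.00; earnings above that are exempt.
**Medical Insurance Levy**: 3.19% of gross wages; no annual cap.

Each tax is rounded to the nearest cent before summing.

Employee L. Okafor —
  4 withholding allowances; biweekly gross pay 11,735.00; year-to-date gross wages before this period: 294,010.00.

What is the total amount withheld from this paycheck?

1,769.59

Provincial Income Tax: taxable = 11,735.00 − 4×310.00 = 10,495.00
  590.40 + 15.2% × (10,495.00 − 5,200.00) = 590.40 + 15.2% × 5,295.00 = 1,395.24
Pension Levy: YTD 294,010.00 ≥ cap 285,255.00 → 0.00
Medical Insurance Levy: 3.19% × 11,735.00 = 374.35
Total: 1,395.24 + 0.00 + 374.35 = 1,769.59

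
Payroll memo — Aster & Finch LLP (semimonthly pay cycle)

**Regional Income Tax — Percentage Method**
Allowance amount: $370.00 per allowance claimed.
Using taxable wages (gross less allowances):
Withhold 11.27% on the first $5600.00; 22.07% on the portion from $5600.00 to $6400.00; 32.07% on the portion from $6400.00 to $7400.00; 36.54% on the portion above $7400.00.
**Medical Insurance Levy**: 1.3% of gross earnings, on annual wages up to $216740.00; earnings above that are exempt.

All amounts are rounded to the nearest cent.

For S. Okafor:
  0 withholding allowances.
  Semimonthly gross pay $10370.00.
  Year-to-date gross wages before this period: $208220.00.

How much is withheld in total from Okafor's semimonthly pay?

$2324.38

Regional Income Tax: taxable = $10370.00
  $1128.38 + 36.54% × ($10370.00 − $7400.00) = $1128.38 + 36.54% × $2970.00 = $2213.62
Medical Insurance Levy: cap $216740.00 − YTD $208220.00 = $8520.00 subject; 1.3% × $8520.00 = $110.76
Total: $2213.62 + $110.76 = $2324.38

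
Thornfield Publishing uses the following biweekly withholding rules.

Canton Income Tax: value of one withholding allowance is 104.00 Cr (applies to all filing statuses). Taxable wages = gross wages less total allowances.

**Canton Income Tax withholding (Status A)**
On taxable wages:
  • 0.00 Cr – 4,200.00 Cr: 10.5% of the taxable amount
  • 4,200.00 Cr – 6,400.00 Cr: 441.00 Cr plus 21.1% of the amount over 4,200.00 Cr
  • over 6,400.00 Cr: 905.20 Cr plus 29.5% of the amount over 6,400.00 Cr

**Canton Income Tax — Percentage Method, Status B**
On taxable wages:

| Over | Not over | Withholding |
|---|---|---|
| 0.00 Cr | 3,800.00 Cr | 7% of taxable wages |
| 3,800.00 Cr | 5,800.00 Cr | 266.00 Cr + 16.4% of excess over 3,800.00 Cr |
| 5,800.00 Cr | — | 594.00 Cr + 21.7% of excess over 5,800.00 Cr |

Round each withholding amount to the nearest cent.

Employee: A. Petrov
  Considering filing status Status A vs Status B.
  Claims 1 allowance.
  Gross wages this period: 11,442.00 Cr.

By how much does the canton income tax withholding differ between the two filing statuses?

566.16 Cr

Canton Income Tax (Status A): taxable = 11,442.00 Cr − 1×104.00 Cr = 11,338.00 Cr
  905.20 Cr + 29.5% × (11,338.00 Cr − 6,400.00 Cr) = 905.20 Cr + 29.5% × 4,938.00 Cr = 2,361.91 Cr
Canton Income Tax (Status B): taxable = 11,442.00 Cr − 1×104.00 Cr = 11,338.00 Cr
  594.00 Cr + 21.7% × (11,338.00 Cr − 5,800.00 Cr) = 594.00 Cr + 21.7% × 5,538.00 Cr = 1,795.75 Cr
Difference: |2,361.91 Cr − 1,795.75 Cr| = 566.16 Cr (higher under Status A)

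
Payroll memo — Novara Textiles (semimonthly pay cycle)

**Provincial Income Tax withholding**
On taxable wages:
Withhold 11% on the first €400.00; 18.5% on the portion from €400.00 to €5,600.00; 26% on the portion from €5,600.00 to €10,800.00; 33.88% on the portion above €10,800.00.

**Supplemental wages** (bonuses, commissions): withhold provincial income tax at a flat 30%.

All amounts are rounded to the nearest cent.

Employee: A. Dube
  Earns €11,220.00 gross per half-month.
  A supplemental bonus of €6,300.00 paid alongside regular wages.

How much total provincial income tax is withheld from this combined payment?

€4,390.30

Provincial Income Tax: taxable = €11,220.00
  €2,358.00 + 33.88% × (€11,220.00 − €10,800.00) = €2,358.00 + 33.88% × €420.00 = €2,500.30
Supplemental (30% flat on bonus): 30% × €6,300.00 = €1,890.00
Total provincial income tax: €2,500.30 + €1,890.00 = €4,390.30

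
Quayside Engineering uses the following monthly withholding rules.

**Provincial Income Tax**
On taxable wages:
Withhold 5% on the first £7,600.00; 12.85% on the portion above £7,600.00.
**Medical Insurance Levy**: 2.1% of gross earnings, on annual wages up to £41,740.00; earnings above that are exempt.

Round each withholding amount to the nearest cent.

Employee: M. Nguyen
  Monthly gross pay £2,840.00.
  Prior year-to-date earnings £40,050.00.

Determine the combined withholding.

Provincial Income Tax: taxable = £2,840.00
  5% × £2,840.00 = £142.00
Medical Insurance Levy: cap £41,740.00 − YTD £40,050.00 = £1,690.00 subject; 2.1% × £1,690.00 = £35.49
Total: £142.00 + £35.49 = £177.49

£177.49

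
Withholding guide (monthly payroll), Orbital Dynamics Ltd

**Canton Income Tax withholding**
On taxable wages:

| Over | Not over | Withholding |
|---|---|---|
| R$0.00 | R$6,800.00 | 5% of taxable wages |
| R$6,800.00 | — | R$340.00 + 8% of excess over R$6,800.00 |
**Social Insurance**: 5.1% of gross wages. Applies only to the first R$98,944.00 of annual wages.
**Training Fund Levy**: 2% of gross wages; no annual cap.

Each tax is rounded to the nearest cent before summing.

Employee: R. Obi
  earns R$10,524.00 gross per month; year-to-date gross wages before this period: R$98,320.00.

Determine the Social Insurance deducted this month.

R$31.82

Social Insurance: cap R$98,944.00 − YTD R$98,320.00 = R$624.00 subject; 5.1% × R$624.00 = R$31.82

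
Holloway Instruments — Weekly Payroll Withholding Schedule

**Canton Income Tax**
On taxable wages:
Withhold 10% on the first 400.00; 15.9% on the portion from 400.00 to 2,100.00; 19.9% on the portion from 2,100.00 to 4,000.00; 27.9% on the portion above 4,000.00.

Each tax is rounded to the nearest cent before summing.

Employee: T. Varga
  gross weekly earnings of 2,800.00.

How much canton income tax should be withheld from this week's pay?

Canton Income Tax: taxable = 2,800.00
  310.30 + 19.9% × (2,800.00 − 2,100.00) = 310.30 + 19.9% × 700.00 = 449.60

449.60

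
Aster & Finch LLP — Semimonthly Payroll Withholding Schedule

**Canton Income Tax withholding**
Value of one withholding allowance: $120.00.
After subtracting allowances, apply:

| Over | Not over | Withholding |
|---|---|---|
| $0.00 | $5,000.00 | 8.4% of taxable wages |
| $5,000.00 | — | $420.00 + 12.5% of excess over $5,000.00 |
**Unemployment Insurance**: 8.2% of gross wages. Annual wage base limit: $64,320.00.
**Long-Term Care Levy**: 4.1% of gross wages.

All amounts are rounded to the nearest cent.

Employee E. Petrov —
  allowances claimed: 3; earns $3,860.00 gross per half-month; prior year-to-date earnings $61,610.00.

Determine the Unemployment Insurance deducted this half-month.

Unemployment Insurance: cap $64,320.00 − YTD $61,610.00 = $2,710.00 subject; 8.2% × $2,710.00 = $222.22

$222.22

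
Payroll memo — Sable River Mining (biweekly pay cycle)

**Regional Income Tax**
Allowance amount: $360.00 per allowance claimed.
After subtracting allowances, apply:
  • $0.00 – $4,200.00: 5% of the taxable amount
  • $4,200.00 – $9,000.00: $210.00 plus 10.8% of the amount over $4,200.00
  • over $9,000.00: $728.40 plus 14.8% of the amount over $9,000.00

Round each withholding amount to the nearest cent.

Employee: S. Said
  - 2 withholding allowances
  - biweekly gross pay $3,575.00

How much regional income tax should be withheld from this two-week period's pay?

Regional Income Tax: taxable = $3,575.00 − 2×$360.00 = $2,855.00
  5% × $2,855.00 = $142.75

$142.75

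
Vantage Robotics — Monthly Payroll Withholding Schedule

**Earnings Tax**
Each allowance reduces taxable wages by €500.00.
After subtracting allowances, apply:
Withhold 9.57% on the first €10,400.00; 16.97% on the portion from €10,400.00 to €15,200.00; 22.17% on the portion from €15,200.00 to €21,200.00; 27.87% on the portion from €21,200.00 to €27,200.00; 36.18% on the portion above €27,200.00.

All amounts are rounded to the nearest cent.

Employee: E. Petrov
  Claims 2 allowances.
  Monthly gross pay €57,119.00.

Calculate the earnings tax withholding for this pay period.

€15,275.13

Earnings Tax: taxable = €57,119.00 − 2×€500.00 = €56,119.00
  €4,812.24 + 36.18% × (€56,119.00 − €27,200.00) = €4,812.24 + 36.18% × €28,919.00 = €15,275.13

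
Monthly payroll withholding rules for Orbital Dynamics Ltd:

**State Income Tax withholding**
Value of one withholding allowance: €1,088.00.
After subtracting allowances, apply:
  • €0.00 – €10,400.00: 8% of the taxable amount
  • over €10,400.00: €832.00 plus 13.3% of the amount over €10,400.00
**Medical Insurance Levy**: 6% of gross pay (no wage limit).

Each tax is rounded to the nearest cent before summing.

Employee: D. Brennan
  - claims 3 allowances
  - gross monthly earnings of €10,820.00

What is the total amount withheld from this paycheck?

State Income Tax: taxable = €10,820.00 − 3×€1,088.00 = €7,556.00
  8% × €7,556.00 = €604.48
Medical Insurance Levy: 6% × €10,820.00 = €649.20
Total: €604.48 + €649.20 = €1,253.68

€1,253.68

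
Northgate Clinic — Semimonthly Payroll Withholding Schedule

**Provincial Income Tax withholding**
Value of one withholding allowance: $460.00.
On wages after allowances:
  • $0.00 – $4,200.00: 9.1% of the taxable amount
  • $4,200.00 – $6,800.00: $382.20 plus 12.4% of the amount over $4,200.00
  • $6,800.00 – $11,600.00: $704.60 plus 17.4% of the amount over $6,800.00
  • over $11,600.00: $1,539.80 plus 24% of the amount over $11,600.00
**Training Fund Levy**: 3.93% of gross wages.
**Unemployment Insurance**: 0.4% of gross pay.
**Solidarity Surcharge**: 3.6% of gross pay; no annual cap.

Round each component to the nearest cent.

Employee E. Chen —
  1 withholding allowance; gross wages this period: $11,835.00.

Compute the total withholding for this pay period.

$2,439.17

Provincial Income Tax: taxable = $11,835.00 − 1×$460.00 = $11,375.00
  $704.60 + 17.4% × ($11,375.00 − $6,800.00) = $704.60 + 17.4% × $4,575.00 = $1,500.65
Training Fund Levy: 3.93% × $11,835.00 = $465.12
Unemployment Insurance: 0.4% × $11,835.00 = $47.34
Solidarity Surcharge: 3.6% × $11,835.00 = $426.06
Total: $1,500.65 + $465.12 + $47.34 + $426.06 = $2,439.17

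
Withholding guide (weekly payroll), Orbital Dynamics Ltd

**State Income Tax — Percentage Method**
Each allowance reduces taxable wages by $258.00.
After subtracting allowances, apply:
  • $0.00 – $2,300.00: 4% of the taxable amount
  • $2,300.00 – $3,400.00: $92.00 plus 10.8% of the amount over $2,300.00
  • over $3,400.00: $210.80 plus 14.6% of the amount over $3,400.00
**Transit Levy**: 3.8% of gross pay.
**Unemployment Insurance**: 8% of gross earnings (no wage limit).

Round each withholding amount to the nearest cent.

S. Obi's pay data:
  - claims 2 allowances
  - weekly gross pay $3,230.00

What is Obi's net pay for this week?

$2,712.15

State Income Tax: taxable = $3,230.00 − 2×$258.00 = $2,714.00
  $92.00 + 10.8% × ($2,714.00 − $2,300.00) = $92.00 + 10.8% × $414.00 = $136.71
Transit Levy: 3.8% × $3,230.00 = $122.74
Unemployment Insurance: 8% × $3,230.00 = $258.40
Total withheld: $136.71 + $122.74 + $258.40 = $517.85
Net pay: $3,230.00 − $517.85 = $2,712.15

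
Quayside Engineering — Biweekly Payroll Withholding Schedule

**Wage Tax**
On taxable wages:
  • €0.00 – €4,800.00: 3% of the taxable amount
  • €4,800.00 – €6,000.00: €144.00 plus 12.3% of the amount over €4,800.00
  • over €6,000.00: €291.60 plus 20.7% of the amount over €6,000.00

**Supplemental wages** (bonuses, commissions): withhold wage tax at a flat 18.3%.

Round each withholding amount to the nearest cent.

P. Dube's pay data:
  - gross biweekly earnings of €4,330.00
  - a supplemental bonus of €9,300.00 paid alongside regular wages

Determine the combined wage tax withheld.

Wage Tax: taxable = €4,330.00
  3% × €4,330.00 = €129.90
Supplemental (18.3% flat on bonus): 18.3% × €9,300.00 = €1,701.90
Total wage tax: €129.90 + €1,701.90 = €1,831.80

€1,831.80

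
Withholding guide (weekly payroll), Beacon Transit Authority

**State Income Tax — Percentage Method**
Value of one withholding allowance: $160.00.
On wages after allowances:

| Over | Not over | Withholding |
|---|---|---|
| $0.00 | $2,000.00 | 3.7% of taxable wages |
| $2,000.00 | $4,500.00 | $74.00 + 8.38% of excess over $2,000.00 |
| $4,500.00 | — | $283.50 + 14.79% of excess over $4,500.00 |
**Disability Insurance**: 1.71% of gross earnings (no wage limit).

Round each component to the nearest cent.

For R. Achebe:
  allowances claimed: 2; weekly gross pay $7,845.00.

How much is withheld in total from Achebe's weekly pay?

State Income Tax: taxable = $7,845.00 − 2×$160.00 = $7,525.00
  $283.50 + 14.79% × ($7,525.00 − $4,500.00) = $283.50 + 14.79% × $3,025.00 = $730.90
Disability Insurance: 1.71% × $7,845.00 = $134.15
Total: $730.90 + $134.15 = $865.05

$865.05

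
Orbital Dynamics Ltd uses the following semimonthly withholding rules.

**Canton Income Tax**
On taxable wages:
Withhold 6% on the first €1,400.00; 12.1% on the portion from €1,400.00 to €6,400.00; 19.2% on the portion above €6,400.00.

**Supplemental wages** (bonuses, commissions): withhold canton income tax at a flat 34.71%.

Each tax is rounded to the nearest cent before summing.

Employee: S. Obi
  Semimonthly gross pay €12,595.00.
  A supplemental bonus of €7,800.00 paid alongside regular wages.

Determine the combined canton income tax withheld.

€4,585.82

Canton Income Tax: taxable = €12,595.00
  €689.00 + 19.2% × (€12,595.00 − €6,400.00) = €689.00 + 19.2% × €6,195.00 = €1,878.44
Supplemental (34.71% flat on bonus): 34.71% × €7,800.00 = €2,707.38
Total canton income tax: €1,878.44 + €2,707.38 = €4,585.82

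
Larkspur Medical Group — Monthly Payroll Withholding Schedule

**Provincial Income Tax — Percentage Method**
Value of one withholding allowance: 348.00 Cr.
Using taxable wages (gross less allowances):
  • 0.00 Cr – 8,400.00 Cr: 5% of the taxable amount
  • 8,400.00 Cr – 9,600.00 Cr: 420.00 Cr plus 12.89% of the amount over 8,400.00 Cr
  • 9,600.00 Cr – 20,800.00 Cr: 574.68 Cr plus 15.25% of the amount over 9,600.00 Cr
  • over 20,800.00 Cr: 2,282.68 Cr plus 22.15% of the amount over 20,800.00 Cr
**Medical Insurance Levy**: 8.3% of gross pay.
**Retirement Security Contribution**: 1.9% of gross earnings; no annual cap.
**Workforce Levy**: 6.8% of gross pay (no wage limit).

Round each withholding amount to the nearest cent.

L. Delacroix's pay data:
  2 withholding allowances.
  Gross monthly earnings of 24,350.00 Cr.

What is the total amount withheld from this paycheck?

7,054.34 Cr

Provincial Income Tax: taxable = 24,350.00 Cr − 2×348.00 Cr = 23,654.00 Cr
  2,282.68 Cr + 22.15% × (23,654.00 Cr − 20,800.00 Cr) = 2,282.68 Cr + 22.15% × 2,854.00 Cr = 2,914.84 Cr
Medical Insurance Levy: 8.3% × 24,350.00 Cr = 2,021.05 Cr
Retirement Security Contribution: 1.9% × 24,350.00 Cr = 462.65 Cr
Workforce Levy: 6.8% × 24,350.00 Cr = 1,655.80 Cr
Total: 2,914.84 Cr + 2,021.05 Cr + 462.65 Cr + 1,655.80 Cr = 7,054.34 Cr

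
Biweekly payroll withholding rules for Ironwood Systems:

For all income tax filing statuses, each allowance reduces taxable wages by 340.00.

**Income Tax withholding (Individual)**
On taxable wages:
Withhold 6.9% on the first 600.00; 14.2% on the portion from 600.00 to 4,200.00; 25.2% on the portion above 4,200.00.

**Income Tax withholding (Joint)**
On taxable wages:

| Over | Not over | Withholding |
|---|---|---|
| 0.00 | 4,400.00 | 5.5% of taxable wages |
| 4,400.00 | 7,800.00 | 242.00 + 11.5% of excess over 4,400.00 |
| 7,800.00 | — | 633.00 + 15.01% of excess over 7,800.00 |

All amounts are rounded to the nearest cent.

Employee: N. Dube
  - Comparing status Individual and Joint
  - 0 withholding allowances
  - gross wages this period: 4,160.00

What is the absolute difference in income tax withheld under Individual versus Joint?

Income Tax (Individual): taxable = 4,160.00
  41.40 + 14.2% × (4,160.00 − 600.00) = 41.40 + 14.2% × 3,560.00 = 546.92
Income Tax (Joint): taxable = 4,160.00
  5.5% × 4,160.00 = 228.80
Difference: |546.92 − 228.80| = 318.12 (higher under Individual)

318.12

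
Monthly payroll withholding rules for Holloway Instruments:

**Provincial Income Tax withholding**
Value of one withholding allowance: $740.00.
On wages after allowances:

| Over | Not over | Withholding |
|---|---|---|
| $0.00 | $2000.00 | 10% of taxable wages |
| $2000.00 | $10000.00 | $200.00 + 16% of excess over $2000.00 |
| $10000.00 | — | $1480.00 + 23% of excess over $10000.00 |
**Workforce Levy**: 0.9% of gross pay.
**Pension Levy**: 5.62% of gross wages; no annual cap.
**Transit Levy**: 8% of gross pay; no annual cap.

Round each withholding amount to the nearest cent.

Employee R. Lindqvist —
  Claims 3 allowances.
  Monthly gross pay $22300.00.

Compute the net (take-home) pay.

Provincial Income Tax: taxable = $22300.00 − 3×$740.00 = $20080.00
  $1480.00 + 23% × ($20080.00 − $10000.00) = $1480.00 + 23% × $10080.00 = $3798.40
Workforce Levy: 0.9% × $22300.00 = $200.70
Pension Levy: 5.62% × $22300.00 = $1253.26
Transit Levy: 8% × $22300.00 = $1784.00
Total withheld: $3798.40 + $200.70 + $1253.26 + $1784.00 = $7036.36
Net pay: $22300.00 − $7036.36 = $15263.64

$15263.64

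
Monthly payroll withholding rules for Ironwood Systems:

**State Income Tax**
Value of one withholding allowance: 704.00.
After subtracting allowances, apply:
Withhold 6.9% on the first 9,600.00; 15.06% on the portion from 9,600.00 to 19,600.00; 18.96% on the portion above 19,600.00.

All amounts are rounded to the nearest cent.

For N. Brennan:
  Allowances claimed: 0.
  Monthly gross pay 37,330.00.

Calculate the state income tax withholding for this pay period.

State Income Tax: taxable = 37,330.00
  2,168.40 + 18.96% × (37,330.00 − 19,600.00) = 2,168.40 + 18.96% × 17,730.00 = 5,530.01

5,530.01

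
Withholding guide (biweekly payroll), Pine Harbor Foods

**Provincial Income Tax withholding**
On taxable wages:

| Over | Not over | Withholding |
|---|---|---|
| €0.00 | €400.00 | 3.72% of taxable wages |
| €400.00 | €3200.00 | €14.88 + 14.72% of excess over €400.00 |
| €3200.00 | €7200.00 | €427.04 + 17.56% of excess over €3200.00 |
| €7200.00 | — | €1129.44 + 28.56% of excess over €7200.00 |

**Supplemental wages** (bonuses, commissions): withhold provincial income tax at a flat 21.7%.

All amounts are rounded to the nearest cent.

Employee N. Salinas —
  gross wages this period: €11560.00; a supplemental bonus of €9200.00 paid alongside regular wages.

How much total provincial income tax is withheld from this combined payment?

€4371.06

Provincial Income Tax: taxable = €11560.00
  €1129.44 + 28.56% × (€11560.00 − €7200.00) = €1129.44 + 28.56% × €4360.00 = €2374.66
Supplemental (21.7% flat on bonus): 21.7% × €9200.00 = €1996.40
Total provincial income tax: €2374.66 + €1996.40 = €4371.06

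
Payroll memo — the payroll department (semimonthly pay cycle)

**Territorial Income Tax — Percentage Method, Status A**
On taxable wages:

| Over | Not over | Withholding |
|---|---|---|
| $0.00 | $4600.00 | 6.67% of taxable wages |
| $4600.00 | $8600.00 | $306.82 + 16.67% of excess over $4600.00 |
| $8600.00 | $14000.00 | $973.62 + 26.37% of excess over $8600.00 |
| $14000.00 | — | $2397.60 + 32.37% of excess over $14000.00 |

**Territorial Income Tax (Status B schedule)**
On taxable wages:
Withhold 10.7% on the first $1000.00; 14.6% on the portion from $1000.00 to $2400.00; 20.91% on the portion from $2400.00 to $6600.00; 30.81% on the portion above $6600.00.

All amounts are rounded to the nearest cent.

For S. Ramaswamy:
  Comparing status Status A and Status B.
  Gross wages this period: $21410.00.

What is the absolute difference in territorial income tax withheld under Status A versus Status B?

Territorial Income Tax (Status A): taxable = $21410.00
  $2397.60 + 32.37% × ($21410.00 − $14000.00) = $2397.60 + 32.37% × $7410.00 = $4796.22
Territorial Income Tax (Status B): taxable = $21410.00
  $1189.62 + 30.81% × ($21410.00 − $6600.00) = $1189.62 + 30.81% × $14810.00 = $5752.58
Difference: |$4796.22 − $5752.58| = $956.36 (higher under Status B)

$956.36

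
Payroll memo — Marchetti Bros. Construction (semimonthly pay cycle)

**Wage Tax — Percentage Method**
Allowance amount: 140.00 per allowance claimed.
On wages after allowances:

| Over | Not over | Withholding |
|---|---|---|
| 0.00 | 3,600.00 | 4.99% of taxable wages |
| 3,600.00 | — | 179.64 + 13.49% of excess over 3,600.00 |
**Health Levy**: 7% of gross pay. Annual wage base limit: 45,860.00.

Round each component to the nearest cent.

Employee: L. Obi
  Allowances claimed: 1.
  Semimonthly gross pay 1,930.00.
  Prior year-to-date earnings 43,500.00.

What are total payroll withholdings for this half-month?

224.42

Wage Tax: taxable = 1,930.00 − 1×140.00 = 1,790.00
  4.99% × 1,790.00 = 89.32
Health Levy: 7% × 1,930.00 = 135.10
Total: 89.32 + 135.10 = 224.42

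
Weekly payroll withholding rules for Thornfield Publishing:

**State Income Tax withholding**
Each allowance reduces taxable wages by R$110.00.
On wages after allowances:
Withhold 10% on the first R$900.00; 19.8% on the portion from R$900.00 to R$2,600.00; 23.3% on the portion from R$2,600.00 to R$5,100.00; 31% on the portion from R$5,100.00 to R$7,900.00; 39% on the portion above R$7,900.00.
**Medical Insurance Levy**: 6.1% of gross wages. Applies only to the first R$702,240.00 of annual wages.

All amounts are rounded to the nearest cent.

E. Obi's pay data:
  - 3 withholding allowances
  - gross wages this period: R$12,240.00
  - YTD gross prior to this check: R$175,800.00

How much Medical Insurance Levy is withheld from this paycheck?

Medical Insurance Levy: 6.1% × R$12,240.00 = R$746.64

R$746.64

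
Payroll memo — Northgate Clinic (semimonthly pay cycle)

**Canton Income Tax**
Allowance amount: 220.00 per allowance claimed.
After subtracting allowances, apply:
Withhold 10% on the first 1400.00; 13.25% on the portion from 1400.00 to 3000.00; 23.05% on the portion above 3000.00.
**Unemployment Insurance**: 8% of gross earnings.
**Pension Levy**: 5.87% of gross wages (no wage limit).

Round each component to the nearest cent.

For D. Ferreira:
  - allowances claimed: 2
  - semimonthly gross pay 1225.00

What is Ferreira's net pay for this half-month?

Canton Income Tax: taxable = 1225.00 − 2×220.00 = 785.00
  10% × 785.00 = 78.50
Unemployment Insurance: 8% × 1225.00 = 98.00
Pension Levy: 5.87% × 1225.00 = 71.91
Total withheld: 78.50 + 98.00 + 71.91 = 248.41
Net pay: 1225.00 − 248.41 = 976.59

976.59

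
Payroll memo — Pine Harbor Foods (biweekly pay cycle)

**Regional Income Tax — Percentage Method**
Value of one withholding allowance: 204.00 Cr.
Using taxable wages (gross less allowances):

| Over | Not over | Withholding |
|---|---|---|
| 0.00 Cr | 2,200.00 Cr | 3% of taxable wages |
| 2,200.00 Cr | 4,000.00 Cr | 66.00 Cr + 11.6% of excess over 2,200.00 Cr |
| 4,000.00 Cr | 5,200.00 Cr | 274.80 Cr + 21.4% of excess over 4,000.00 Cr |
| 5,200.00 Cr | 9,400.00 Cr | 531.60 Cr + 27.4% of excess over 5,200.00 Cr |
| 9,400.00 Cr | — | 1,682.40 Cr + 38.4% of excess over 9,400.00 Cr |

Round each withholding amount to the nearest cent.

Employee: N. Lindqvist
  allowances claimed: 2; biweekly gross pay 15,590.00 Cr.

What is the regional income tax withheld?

3,902.69 Cr

Regional Income Tax: taxable = 15,590.00 Cr − 2×204.00 Cr = 15,182.00 Cr
  1,682.40 Cr + 38.4% × (15,182.00 Cr − 9,400.00 Cr) = 1,682.40 Cr + 38.4% × 5,782.00 Cr = 3,902.69 Cr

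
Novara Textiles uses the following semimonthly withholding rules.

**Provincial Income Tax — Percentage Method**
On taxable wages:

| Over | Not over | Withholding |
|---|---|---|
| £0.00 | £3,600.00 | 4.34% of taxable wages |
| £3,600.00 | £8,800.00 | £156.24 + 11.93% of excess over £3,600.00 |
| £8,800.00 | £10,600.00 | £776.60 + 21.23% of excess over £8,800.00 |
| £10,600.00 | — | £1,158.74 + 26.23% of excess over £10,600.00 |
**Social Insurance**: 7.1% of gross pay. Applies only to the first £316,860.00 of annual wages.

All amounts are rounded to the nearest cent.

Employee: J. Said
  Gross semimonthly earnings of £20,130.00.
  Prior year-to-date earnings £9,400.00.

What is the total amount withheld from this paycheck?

Provincial Income Tax: taxable = £20,130.00
  £1,158.74 + 26.23% × (£20,130.00 − £10,600.00) = £1,158.74 + 26.23% × £9,530.00 = £3,658.46
Social Insurance: 7.1% × £20,130.00 = £1,429.23
Total: £3,658.46 + £1,429.23 = £5,087.69

£5,087.69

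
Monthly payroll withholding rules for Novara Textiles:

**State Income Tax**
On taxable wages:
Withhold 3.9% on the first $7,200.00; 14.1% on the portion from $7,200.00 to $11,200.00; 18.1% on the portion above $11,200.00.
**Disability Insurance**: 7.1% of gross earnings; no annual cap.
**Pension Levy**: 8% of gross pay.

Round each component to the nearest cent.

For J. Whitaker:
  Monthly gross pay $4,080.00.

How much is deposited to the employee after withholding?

State Income Tax: taxable = $4,080.00
  3.9% × $4,080.00 = $159.12
Disability Insurance: 7.1% × $4,080.00 = $289.68
Pension Levy: 8% × $4,080.00 = $326.40
Total withheld: $159.12 + $289.68 + $326.40 = $775.20
Net pay: $4,080.00 − $775.20 = $3,304.80

$3,304.80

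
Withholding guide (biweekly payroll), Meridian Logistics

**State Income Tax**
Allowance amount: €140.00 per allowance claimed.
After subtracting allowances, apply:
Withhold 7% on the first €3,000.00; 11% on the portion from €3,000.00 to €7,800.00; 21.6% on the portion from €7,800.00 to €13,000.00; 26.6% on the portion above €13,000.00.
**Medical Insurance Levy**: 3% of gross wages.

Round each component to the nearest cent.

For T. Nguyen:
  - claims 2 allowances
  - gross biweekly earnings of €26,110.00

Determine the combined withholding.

State Income Tax: taxable = €26,110.00 − 2×€140.00 = €25,830.00
  €1,861.20 + 26.6% × (€25,830.00 − €13,000.00) = €1,861.20 + 26.6% × €12,830.00 = €5,273.98
Medical Insurance Levy: 3% × €26,110.00 = €783.30
Total: €5,273.98 + €783.30 = €6,057.28

€6,057.28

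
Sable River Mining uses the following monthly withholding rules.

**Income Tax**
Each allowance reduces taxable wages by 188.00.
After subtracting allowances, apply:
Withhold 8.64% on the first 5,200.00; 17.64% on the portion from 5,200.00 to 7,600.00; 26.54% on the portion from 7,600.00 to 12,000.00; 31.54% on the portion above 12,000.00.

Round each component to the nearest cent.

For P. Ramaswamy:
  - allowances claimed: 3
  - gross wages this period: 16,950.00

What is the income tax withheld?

3,423.74

Income Tax: taxable = 16,950.00 − 3×188.00 = 16,386.00
  2,040.40 + 31.54% × (16,386.00 − 12,000.00) = 2,040.40 + 31.54% × 4,386.00 = 3,423.74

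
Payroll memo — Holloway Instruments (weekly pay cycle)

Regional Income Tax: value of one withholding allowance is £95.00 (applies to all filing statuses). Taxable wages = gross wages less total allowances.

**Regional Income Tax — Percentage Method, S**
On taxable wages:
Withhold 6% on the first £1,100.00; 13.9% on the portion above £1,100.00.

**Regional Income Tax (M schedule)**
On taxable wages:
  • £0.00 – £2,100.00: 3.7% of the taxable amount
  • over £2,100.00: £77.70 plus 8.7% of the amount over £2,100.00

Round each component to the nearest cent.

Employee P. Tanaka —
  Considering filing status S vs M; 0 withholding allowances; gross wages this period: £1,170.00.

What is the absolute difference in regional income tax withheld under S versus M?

£32.44

Regional Income Tax (S): taxable = £1,170.00
  £66.00 + 13.9% × (£1,170.00 − £1,100.00) = £66.00 + 13.9% × £70.00 = £75.73
Regional Income Tax (M): taxable = £1,170.00
  3.7% × £1,170.00 = £43.29
Difference: |£75.73 − £43.29| = £32.44 (higher under S)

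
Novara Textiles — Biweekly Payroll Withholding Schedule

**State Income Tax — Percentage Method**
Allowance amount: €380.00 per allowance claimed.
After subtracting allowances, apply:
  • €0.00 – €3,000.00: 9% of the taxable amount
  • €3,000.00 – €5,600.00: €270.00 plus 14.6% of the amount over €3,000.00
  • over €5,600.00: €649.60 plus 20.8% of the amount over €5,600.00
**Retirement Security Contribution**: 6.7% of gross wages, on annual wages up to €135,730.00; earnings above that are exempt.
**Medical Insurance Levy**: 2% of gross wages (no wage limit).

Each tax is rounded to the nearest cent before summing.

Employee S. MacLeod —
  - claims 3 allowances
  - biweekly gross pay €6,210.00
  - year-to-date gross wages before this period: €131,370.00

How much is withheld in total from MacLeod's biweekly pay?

€988.54

State Income Tax: taxable = €6,210.00 − 3×€380.00 = €5,070.00
  €270.00 + 14.6% × (€5,070.00 − €3,000.00) = €270.00 + 14.6% × €2,070.00 = €572.22
Retirement Security Contribution: cap €135,730.00 − YTD €131,370.00 = €4,360.00 subject; 6.7% × €4,360.00 = €292.12
Medical Insurance Levy: 2% × €6,210.00 = €124.20
Total: €572.22 + €292.12 + €124.20 = €988.54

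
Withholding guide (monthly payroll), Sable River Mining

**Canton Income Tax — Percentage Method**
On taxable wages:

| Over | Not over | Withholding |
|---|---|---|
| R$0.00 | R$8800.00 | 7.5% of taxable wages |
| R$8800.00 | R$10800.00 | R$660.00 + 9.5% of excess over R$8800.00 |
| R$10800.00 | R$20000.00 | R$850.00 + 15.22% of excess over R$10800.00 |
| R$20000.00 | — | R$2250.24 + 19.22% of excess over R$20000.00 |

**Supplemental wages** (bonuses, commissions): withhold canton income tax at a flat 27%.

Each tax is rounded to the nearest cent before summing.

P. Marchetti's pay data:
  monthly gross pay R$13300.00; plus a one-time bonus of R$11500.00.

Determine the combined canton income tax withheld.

Canton Income Tax: taxable = R$13300.00
  R$850.00 + 15.22% × (R$13300.00 − R$10800.00) = R$850.00 + 15.22% × R$2500.00 = R$1230.50
Supplemental (27% flat on bonus): 27% × R$11500.00 = R$3105.00
Total canton income tax: R$1230.50 + R$3105.00 = R$4335.50

R$4335.50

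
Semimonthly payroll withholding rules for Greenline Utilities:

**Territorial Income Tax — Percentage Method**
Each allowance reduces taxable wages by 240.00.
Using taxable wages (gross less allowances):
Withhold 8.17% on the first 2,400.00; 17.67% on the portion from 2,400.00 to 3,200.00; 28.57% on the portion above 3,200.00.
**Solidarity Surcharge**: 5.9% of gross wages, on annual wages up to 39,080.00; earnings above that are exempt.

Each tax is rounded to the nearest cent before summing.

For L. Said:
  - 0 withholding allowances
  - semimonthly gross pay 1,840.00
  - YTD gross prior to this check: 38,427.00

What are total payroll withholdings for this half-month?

188.86

Territorial Income Tax: taxable = 1,840.00
  8.17% × 1,840.00 = 150.33
Solidarity Surcharge: cap 39,080.00 − YTD 38,427.00 = 653.00 subject; 5.9% × 653.00 = 38.53
Total: 150.33 + 38.53 = 188.86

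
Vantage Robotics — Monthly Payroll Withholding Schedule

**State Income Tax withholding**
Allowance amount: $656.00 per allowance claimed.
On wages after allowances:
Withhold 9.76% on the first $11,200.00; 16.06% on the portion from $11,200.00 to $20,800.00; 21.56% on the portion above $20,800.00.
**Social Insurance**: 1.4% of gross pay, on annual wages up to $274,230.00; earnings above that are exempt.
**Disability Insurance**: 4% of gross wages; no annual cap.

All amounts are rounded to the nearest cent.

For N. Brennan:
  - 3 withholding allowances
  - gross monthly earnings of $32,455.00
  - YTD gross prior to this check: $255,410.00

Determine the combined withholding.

$6,285.08

State Income Tax: taxable = $32,455.00 − 3×$656.00 = $30,487.00
  $2,634.88 + 21.56% × ($30,487.00 − $20,800.00) = $2,634.88 + 21.56% × $9,687.00 = $4,723.40
Social Insurance: cap $274,230.00 − YTD $255,410.00 = $18,820.00 subject; 1.4% × $18,820.00 = $263.48
Disability Insurance: 4% × $32,455.00 = $1,298.20
Total: $4,723.40 + $263.48 + $1,298.20 = $6,285.08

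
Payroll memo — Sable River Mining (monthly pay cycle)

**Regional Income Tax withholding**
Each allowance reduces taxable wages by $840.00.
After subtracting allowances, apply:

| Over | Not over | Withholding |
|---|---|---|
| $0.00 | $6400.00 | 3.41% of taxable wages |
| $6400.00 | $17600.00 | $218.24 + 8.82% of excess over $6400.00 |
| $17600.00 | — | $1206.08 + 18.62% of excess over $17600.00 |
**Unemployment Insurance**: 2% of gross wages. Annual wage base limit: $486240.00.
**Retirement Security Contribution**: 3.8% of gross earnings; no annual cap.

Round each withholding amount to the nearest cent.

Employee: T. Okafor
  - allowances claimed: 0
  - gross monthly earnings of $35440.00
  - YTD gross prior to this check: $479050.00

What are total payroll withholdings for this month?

$6018.41

Regional Income Tax: taxable = $35440.00
  $1206.08 + 18.62% × ($35440.00 − $17600.00) = $1206.08 + 18.62% × $17840.00 = $4527.89
Unemployment Insurance: cap $486240.00 − YTD $479050.00 = $7190.00 subject; 2% × $7190.00 = $143.80
Retirement Security Contribution: 3.8% × $35440.00 = $1346.72
Total: $4527.89 + $143.80 + $1346.72 = $6018.41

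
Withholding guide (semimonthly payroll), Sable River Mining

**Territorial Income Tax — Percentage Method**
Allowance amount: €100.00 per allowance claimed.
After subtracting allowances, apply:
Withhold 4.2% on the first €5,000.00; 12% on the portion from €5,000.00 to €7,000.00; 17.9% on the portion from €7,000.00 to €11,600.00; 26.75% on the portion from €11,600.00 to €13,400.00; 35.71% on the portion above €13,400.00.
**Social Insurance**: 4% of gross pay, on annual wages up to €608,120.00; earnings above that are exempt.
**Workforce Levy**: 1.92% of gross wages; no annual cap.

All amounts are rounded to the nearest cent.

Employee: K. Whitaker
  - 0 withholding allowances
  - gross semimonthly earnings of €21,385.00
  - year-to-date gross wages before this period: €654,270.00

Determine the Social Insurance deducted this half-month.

Social Insurance: YTD €654,270.00 ≥ cap €608,120.00 → €0.00

€0.00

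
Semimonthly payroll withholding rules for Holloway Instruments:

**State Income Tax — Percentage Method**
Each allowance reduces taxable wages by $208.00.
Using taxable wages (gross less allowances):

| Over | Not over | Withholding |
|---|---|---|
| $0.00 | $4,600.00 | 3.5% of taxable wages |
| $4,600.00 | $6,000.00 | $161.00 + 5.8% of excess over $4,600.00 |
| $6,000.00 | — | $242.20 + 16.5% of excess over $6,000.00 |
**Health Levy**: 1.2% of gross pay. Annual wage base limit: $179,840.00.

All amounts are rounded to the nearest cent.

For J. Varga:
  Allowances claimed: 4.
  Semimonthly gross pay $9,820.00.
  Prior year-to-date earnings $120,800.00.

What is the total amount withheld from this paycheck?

State Income Tax: taxable = $9,820.00 − 4×$208.00 = $8,988.00
  $242.20 + 16.5% × ($8,988.00 − $6,000.00) = $242.20 + 16.5% × $2,988.00 = $735.22
Health Levy: 1.2% × $9,820.00 = $117.84
Total: $735.22 + $117.84 = $853.06

$853.06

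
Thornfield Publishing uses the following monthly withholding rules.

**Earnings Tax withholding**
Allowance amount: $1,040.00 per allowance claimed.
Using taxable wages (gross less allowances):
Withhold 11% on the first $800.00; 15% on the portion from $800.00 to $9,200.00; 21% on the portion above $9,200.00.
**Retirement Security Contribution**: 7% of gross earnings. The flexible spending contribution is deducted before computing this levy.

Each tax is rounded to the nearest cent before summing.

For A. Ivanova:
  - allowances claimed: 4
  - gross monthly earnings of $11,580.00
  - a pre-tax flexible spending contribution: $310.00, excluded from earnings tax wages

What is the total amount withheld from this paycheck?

Earnings Tax: taxable = $11,580.00 − $310.00 − 4×$1,040.00 = $7,110.00
  $88.00 + 15% × ($7,110.00 − $800.00) = $88.00 + 15% × $6,310.00 = $1,034.50
Retirement Security Contribution: 7% × $11,270.00 = $788.90
Total: $1,034.50 + $788.90 = $1,823.40

$1,823.40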